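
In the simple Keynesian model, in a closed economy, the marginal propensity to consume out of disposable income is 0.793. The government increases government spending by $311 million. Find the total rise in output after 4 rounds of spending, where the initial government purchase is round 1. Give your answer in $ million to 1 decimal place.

$908.3 million

Round 1 adds ΔG = $311 million; each later round is MPC = 0.793 times the previous.
After 4 rounds: 311 + 246.623 + 195.572039 + 155.088626927 = ΔG·(1 − c^4)/(1 − c) = 311 × (1 − 0.395451064801)/0.207 ≈ $908.3 million.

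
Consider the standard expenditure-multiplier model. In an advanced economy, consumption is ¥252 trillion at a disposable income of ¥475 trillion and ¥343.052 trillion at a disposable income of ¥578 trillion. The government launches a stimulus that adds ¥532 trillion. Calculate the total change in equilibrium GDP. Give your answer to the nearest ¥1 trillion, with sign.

+¥4,586 trillion

MPC = ΔC/ΔYd = (343.052 − 252)/(578 − 475) = 91.052/103 = 0.884.
Government-spending multiplier = 1/(1 − MPC) = 1/(1 − 0.884) = 1/0.116 ≈ 8.621.
ΔY = k × ΔG = (+¥532 trillion) / 0.116 ≈ +¥4,586 trillion.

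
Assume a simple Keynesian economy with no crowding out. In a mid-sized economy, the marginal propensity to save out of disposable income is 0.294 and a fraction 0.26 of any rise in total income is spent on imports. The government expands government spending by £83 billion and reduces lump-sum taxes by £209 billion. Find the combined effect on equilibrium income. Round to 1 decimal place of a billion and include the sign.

+£416.2 billion

MPC = 1 − MPS = 1 − 0.294 = 0.706.
Expenditure multiplier = 1/(1 − c + m) = 1/(1 − 0.706 + 0.26) = 1/0.554 ≈ 1.805.
ΔG contributes k·ΔG = (+£83 billion) / 0.554 ≈ +£149.8 billion.
ΔT of −£209 billion changes first-round spending by −c·ΔT = +£147.554 billion, contributing k·(−c·ΔT) = (+£147.554 billion) / 0.554 ≈ +£266.3 billion.
Net ΔY = k(ΔG − c·ΔT) = (+£230.554 billion) / 0.554 ≈ +£416.2 billion.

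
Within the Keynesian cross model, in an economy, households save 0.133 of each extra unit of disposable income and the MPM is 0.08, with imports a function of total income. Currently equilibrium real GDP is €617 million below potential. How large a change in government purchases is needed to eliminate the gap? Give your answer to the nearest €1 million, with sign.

+€131 million

MPC = 1 − MPS = 1 − 0.133 = 0.867.
Spending multiplier = 1/(1 − c + m) = 1/(1 − 0.867 + 0.08) = 1/0.213 ≈ 4.695.
Need ΔY = +€617 million, so ΔG = ΔY/k = (+€617 million) × 0.213 ≈ +€131 million.
The government should increase government purchases by €131 million.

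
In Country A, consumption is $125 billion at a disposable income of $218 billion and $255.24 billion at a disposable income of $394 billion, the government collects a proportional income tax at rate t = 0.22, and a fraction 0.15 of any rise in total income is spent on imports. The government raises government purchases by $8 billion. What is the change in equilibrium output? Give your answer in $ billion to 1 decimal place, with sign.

MPC = ΔC/ΔYd = (255.24 − 125)/(394 − 218) = 130.24/176 = 0.74.
Expenditure multiplier = 1/(1 − c(1−t) + m) = 1/(1 − 0.74×0.78 + 0.15) = 1/0.5728 ≈ 1.746.
ΔY = k × ΔG = (+$8 billion) / 0.5728 ≈ +$14 billion.

+$14.0 billion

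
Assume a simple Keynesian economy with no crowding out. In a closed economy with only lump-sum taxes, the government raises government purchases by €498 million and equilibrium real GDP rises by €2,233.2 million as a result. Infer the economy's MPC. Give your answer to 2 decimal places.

Implied spending multiplier k = ΔY/ΔG = 2,233.2/498 ≈ 4.4843.
Since k = 1/(1 − MPC), MPC = 1 − 1/k = 1 − ΔG/ΔY = 1 − 498/2,233.2 ≈ 0.78.

0.78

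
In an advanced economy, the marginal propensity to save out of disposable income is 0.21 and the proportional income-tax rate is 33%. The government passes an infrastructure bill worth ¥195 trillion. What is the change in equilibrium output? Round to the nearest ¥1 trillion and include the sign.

MPC = 1 − MPS = 1 − 0.21 = 0.79.
Government-spending multiplier = 1/(1 − c(1−t)) = 1/(1 − 0.79×0.67) = 1/0.4707 ≈ 2.124.
ΔY = k × ΔG = (+¥195 trillion) / 0.4707 ≈ +¥414 trillion.

+¥414 trillion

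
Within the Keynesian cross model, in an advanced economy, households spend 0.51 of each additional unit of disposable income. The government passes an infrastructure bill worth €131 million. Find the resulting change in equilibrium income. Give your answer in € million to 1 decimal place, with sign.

Spending multiplier = 1/(1 − MPC) = 1/(1 − 0.51) = 1/0.49 ≈ 2.041.
ΔY = k × ΔG = (+€131 million) / 0.49 ≈ +€267.3 million.

+€267.3 million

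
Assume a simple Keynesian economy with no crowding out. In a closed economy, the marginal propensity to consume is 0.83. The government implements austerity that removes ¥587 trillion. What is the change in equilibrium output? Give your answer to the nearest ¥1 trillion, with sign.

Spending multiplier = 1/(1 − MPC) = 1/(1 − 0.83) = 1/0.17 ≈ 5.882.
ΔY = k × ΔG = (−¥587 trillion) / 0.17 ≈ −¥3,453 trillion.

−¥3,453 trillion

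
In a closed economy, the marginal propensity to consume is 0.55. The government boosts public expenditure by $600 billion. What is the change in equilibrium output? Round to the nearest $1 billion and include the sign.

Government-spending multiplier = 1/(1 − MPC) = 1/(1 − 0.55) = 1/0.45 ≈ 2.222.
ΔY = k × ΔG = (+$600 billion) / 0.45 ≈ +$1,333 billion.

+$1,333 billion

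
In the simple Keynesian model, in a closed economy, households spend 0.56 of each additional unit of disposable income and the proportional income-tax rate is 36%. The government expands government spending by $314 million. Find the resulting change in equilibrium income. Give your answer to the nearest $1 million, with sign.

+$489 million

Government-spending multiplier = 1/(1 − c(1−t)) = 1/(1 − 0.56×0.64) = 1/0.6416 ≈ 1.559.
ΔY = k × ΔG = (+$314 million) / 0.6416 ≈ +$489 million.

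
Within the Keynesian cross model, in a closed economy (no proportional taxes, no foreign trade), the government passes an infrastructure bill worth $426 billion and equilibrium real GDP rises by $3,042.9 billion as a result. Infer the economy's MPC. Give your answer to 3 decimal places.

Implied spending multiplier k = ΔY/ΔG = 3,042.9/426 ≈ 7.143.
Since k = 1/(1 − MPC), MPC = 1 − 1/k = 1 − ΔG/ΔY = 1 − 426/3,042.9 ≈ 0.860.

0.860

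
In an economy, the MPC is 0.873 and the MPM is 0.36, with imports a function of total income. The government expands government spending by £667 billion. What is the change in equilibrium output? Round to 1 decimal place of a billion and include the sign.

+£1,369.6 billion

Expenditure multiplier = 1/(1 − c + m) = 1/(1 − 0.873 + 0.36) = 1/0.487 ≈ 2.053.
ΔY = k × ΔG = (+£667 billion) / 0.487 ≈ +£1,369.6 billion.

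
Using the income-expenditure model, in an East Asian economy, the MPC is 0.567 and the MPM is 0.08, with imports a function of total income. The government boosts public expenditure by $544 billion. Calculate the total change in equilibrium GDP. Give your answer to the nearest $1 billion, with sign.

+$1,060 billion

Spending multiplier = 1/(1 − c + m) = 1/(1 − 0.567 + 0.08) = 1/0.513 ≈ 1.949.
ΔY = k × ΔG = (+$544 billion) / 0.513 ≈ +$1,060 billion.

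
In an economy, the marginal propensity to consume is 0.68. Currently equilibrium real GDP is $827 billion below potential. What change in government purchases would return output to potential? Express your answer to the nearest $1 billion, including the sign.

Spending multiplier = 1/(1 − MPC) = 1/(1 − 0.68) = 1/0.32 = 3.125.
Need ΔY = +$827 billion, so ΔG = ΔY/k = (+$827 billion) × 0.32 ≈ +$265 billion.
The government should increase government purchases by $265 billion.

+$265 billion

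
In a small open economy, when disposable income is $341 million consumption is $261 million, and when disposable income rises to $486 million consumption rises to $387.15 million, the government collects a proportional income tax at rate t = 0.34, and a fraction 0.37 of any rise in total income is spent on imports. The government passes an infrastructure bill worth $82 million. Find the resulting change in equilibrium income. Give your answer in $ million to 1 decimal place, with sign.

+$103.0 million

MPC = ΔC/ΔYd = (387.15 − 261)/(486 − 341) = 126.15/145 = 0.87.
Government-spending multiplier = 1/(1 − c(1−t) + m) = 1/(1 − 0.87×0.66 + 0.37) = 1/0.7958 ≈ 1.257.
ΔY = k × ΔG = (+$82 million) / 0.7958 ≈ +$103 million.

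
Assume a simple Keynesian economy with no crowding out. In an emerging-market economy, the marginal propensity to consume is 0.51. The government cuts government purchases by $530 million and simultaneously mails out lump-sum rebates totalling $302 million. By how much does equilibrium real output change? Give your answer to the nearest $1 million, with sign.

−$767 million

Expenditure multiplier = 1/(1 − MPC) = 1/(1 − 0.51) = 1/0.49 ≈ 2.041.
ΔG contributes k·ΔG = (−$530 million) / 0.49 ≈ −$1,081.6 million.
ΔT of −$302 million changes first-round spending by −c·ΔT = +$154.02 million, contributing k·(−c·ΔT) = (+$154.02 million) / 0.49 ≈ +$314.3 million.
Net ΔY = k(ΔG − c·ΔT) = (−$375.98 million) / 0.49 ≈ −$767 million.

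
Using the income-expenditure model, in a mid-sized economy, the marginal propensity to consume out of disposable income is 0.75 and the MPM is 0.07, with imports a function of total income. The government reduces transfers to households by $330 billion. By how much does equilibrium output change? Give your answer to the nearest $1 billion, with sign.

−$773 billion

The transfer change shifts disposable income by −$330 billion, so first-round consumption changes by c·ΔTR = 0.75 × (−$330 billion) = −$247.5 billion.
Expenditure multiplier = 1/(1 − c + m) = 1/(1 − 0.75 + 0.07) = 1/0.32 = 3.125.
The transfer multiplier is c × k ≈ 2.344, so ΔY = k × (c·ΔTR) = (−$247.5 billion) / 0.32 ≈ −$773 billion.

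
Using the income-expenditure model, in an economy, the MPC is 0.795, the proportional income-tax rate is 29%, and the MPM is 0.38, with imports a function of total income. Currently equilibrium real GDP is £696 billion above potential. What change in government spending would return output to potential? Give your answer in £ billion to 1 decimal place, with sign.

Spending multiplier = 1/(1 − c(1−t) + m) = 1/(1 − 0.795×0.71 + 0.38) = 1/0.81555 ≈ 1.226.
Need ΔY = −£696 billion, so ΔG = ΔY/k = (−£696 billion) × 0.81555 ≈ −£567.6 billion.
The government should cut government spending by £567.6 billion.

−£567.6 billion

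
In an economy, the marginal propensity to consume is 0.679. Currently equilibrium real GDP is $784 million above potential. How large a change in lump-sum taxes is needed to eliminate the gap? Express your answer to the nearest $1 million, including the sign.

+$371 million

Spending multiplier = 1/(1 − MPC) = 1/(1 − 0.679) = 1/0.321 ≈ 3.115.
Tax multiplier = −c·k = −0.679/0.321 ≈ −2.115. Need ΔY = −$784 million, so ΔT = ΔY/(−c·k) = −(−$784 million) × 0.321 / 0.679 ≈ +$371 million.
The government should raise lump-sum taxes by $371 million.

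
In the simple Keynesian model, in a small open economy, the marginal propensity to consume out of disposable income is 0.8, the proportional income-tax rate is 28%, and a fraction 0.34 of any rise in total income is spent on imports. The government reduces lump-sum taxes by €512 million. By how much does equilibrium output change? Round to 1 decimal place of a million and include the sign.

+€536.1 million

A lump-sum tax change of −€512 million shifts disposable income by +€512 million; first-round consumption changes by −c × ΔT = −0.8 × (−€512 million) = +€409.6 million.
Expenditure multiplier = 1/(1 − c(1−t) + m) = 1/(1 − 0.8×0.72 + 0.34) = 1/0.764 ≈ 1.309.
The tax multiplier is −c × k ≈ −1.047, so ΔY = k × (−c·ΔT) = (+€409.6 million) / 0.764 ≈ +€536.1 million.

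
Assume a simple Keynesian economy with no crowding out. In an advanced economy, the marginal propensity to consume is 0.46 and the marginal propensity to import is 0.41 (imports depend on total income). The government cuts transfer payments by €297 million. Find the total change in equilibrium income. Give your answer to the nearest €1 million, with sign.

The transfer change shifts disposable income by −€297 million, so first-round consumption changes by c·ΔTR = 0.46 × (−€297 million) = −€136.62 million.
Expenditure multiplier = 1/(1 − c + m) = 1/(1 − 0.46 + 0.41) = 1/0.95 ≈ 1.053.
The transfer multiplier is c × k ≈ 0.484, so ΔY = k × (c·ΔTR) = (−€136.62 million) / 0.95 ≈ −€144 million.

−€144 million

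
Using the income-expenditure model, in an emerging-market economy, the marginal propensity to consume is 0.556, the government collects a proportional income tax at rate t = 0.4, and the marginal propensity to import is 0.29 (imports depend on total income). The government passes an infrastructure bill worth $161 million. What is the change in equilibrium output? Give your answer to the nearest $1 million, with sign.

+$168 million

Spending multiplier = 1/(1 − c(1−t) + m) = 1/(1 − 0.556×0.6 + 0.29) = 1/0.9564 ≈ 1.046.
ΔY = k × ΔG = (+$161 million) / 0.9564 ≈ +$168 million.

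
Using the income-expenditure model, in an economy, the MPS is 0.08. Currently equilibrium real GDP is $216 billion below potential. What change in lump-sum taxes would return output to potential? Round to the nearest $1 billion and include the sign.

MPC = 1 − MPS = 1 − 0.08 = 0.92.
Spending multiplier = 1/(1 − MPC) = 1/(1 − 0.92) = 1/0.08 = 12.5.
Tax multiplier = −c·k = −0.92/0.08 = −11.5. Need ΔY = +$216 billion, so ΔT = ΔY/(−c·k) = −(+$216 billion) × 0.08 / 0.92 ≈ −$19 billion.
The government should cut lump-sum taxes by $19 billion.

−$19 billion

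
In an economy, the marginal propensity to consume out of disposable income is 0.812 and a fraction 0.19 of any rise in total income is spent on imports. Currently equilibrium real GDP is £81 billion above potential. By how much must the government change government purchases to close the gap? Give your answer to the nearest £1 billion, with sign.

Spending multiplier = 1/(1 − c + m) = 1/(1 − 0.812 + 0.19) = 1/0.378 ≈ 2.646.
Need ΔY = −£81 billion, so ΔG = ΔY/k = (−£81 billion) × 0.378 ≈ −£31 billion.
The government should cut government purchases by £31 billion.

−£31 billion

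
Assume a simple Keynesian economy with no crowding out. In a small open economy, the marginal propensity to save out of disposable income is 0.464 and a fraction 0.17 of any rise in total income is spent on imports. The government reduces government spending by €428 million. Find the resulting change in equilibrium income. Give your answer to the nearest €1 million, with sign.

−€675 million

MPC = 1 − MPS = 1 − 0.464 = 0.536.
Expenditure multiplier = 1/(1 − c + m) = 1/(1 − 0.536 + 0.17) = 1/0.634 ≈ 1.577.
ΔY = k × ΔG = (−€428 million) / 0.634 ≈ −€675 million.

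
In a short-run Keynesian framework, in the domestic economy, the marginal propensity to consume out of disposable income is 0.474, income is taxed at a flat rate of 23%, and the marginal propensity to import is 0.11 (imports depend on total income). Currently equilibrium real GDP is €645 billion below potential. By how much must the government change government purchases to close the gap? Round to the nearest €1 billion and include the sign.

Spending multiplier = 1/(1 − c(1−t) + m) = 1/(1 − 0.474×0.77 + 0.11) = 1/0.74502 ≈ 1.342.
Need ΔY = +€645 billion, so ΔG = ΔY/k = (+€645 billion) × 0.74502 ≈ +€481 billion.
The government should increase government purchases by €481 billion.

+€481 billion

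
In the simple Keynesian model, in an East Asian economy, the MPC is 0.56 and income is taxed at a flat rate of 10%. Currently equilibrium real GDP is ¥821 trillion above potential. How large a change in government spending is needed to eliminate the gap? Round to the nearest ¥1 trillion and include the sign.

Spending multiplier = 1/(1 − c(1−t)) = 1/(1 − 0.56×0.9) = 1/0.496 ≈ 2.016.
Need ΔY = −¥821 trillion, so ΔG = ΔY/k = (−¥821 trillion) × 0.496 ≈ −¥407 trillion.
The government should cut government spending by ¥407 trillion.

−¥407 trillion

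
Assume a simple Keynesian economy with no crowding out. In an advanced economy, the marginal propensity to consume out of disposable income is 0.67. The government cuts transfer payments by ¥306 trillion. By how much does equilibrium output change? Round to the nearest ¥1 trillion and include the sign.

−¥621 trillion

The transfer change shifts disposable income by −¥306 trillion, so first-round consumption changes by c·ΔTR = 0.67 × (−¥306 trillion) = −¥205.02 trillion.
Expenditure multiplier = 1/(1 − MPC) = 1/(1 − 0.67) = 1/0.33 ≈ 3.03.
The transfer multiplier is c × k ≈ 2.03, so ΔY = k × (c·ΔTR) = (−¥205.02 trillion) / 0.33 ≈ −¥621 trillion.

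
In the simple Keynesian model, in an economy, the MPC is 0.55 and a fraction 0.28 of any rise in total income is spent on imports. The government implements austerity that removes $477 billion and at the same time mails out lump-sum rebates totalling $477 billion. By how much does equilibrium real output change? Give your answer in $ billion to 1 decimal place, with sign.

Expenditure multiplier = 1/(1 − c + m) = 1/(1 − 0.55 + 0.28) = 1/0.73 ≈ 1.37.
ΔG contributes k·ΔG = (−$477 billion) / 0.73 ≈ −$653.4 billion.
ΔT of −$477 billion changes first-round spending by −c·ΔT = +$262.35 billion, contributing k·(−c·ΔT) = (+$262.35 billion) / 0.73 ≈ +$359.4 billion.
Net ΔY = k(ΔG − c·ΔT) = (−$214.65 billion) / 0.73 ≈ −$294 billion.

−$294.0 billion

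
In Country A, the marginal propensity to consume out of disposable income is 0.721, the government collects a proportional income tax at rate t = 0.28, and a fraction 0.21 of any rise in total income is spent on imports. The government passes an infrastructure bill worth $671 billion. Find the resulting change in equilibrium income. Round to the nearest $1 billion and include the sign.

Spending multiplier = 1/(1 − c(1−t) + m) = 1/(1 − 0.721×0.72 + 0.21) = 1/0.69088 ≈ 1.447.
ΔY = k × ΔG = (+$671 billion) / 0.69088 ≈ +$971 billion.

+$971 billion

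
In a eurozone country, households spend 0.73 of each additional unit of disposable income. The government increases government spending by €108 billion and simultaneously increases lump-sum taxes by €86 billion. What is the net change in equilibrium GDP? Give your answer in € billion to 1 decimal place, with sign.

Expenditure multiplier = 1/(1 − MPC) = 1/(1 − 0.73) = 1/0.27 ≈ 3.704.
ΔG contributes k·ΔG = (+€108 billion) / 0.27 = +€400 billion.
ΔT of +€86 billion changes first-round spending by −c·ΔT = −€62.78 billion, contributing k·(−c·ΔT) = (−€62.78 billion) / 0.27 ≈ −€232.5 billion.
Net ΔY = k(ΔG − c·ΔT) = (+€45.22 billion) / 0.27 ≈ +€167.5 billion.

+€167.5 billion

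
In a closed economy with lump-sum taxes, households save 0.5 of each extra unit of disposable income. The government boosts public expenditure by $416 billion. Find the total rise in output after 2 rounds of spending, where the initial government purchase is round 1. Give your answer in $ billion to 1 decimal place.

$624.0 billion

MPC = 1 − MPS = 1 − 0.5 = 0.5.
Round 1 adds ΔG = $416 billion; each later round is MPC = 0.5 times the previous.
After 2 rounds: 416 + 208 = ΔG·(1 − c^2)/(1 − c) = 416 × (1 − 0.25)/0.5 = $624 billion.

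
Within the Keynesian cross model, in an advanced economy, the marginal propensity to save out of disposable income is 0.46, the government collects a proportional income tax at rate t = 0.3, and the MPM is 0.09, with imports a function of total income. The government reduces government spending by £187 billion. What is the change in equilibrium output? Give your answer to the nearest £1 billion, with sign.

−£263 billion

MPC = 1 − MPS = 1 − 0.46 = 0.54.
Government-spending multiplier = 1/(1 − c(1−t) + m) = 1/(1 − 0.54×0.7 + 0.09) = 1/0.712 ≈ 1.404.
ΔY = k × ΔG = (−£187 billion) / 0.712 ≈ −£263 billion.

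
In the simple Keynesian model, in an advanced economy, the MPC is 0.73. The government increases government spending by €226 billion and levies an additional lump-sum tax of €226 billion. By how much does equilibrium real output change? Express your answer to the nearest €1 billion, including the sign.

Expenditure multiplier = 1/(1 − MPC) = 1/(1 − 0.73) = 1/0.27 ≈ 3.704.
ΔG contributes k·ΔG = (+€226 billion) / 0.27 ≈ +€837 billion.
ΔT of +€226 billion changes first-round spending by −c·ΔT = −€164.98 billion, contributing k·(−c·ΔT) = (−€164.98 billion) / 0.27 ≈ −€611 billion.
With ΔG = ΔT and no other leakages, the balanced-budget multiplier is 1, so ΔY = ΔG = +€226 billion.

+€226 billion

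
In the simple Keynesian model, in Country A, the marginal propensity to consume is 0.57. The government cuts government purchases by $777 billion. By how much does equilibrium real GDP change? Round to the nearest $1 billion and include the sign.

Government-spending multiplier = 1/(1 − MPC) = 1/(1 − 0.57) = 1/0.43 ≈ 2.326.
ΔY = k × ΔG = (−$777 billion) / 0.43 ≈ −$1,807 billion.

−$1,807 billion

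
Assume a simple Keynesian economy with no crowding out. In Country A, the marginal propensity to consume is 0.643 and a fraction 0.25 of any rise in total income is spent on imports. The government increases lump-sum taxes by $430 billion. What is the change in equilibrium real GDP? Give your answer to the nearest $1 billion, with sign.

−$456 billion

A lump-sum tax change of +$430 billion shifts disposable income by −$430 billion; first-round consumption changes by −c × ΔT = −0.643 × (+$430 billion) = −$276.49 billion.
Expenditure multiplier = 1/(1 − c + m) = 1/(1 − 0.643 + 0.25) = 1/0.607 ≈ 1.647.
The tax multiplier is −c × k ≈ −1.059, so ΔY = k × (−c·ΔT) = (−$276.49 billion) / 0.607 ≈ −$456 billion.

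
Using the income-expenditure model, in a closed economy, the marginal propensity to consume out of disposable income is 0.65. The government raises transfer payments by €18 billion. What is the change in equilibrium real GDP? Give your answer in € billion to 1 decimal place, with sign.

The transfer change shifts disposable income by +€18 billion, so first-round consumption changes by c·ΔTR = 0.65 × (+€18 billion) = +€11.7 billion.
Expenditure multiplier = 1/(1 − MPC) = 1/(1 − 0.65) = 1/0.35 ≈ 2.857.
The transfer multiplier is c × k ≈ 1.857, so ΔY = k × (c·ΔTR) = (+€11.7 billion) / 0.35 ≈ +€33.4 billion.

+€33.4 billion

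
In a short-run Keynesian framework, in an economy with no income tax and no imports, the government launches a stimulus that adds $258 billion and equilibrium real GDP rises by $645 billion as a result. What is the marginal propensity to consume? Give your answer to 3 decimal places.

0.600

Implied spending multiplier k = ΔY/ΔG = 645/258 = 2.5.
Since k = 1/(1 − MPC), MPC = 1 − 1/k = 1 − ΔG/ΔY = 1 − 258/645 = 0.600.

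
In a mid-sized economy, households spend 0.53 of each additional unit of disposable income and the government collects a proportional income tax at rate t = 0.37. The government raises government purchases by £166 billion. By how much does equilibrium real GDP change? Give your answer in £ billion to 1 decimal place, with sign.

+£249.2 billion

Spending multiplier = 1/(1 − c(1−t)) = 1/(1 − 0.53×0.63) = 1/0.6661 ≈ 1.501.
ΔY = k × ΔG = (+£166 billion) / 0.6661 ≈ +£249.2 billion.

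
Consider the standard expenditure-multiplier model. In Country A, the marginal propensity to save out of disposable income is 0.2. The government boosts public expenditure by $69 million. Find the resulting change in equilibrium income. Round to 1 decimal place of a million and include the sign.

+$345.0 million

MPC = 1 − MPS = 1 − 0.2 = 0.8.
Spending multiplier = 1/(1 − MPC) = 1/(1 − 0.8) = 1/0.2 = 5.
ΔY = k × ΔG = (+$69 million) / 0.2 = +$345 million.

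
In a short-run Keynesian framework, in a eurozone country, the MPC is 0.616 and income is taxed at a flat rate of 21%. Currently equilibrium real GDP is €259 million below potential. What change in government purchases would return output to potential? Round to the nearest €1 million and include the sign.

Spending multiplier = 1/(1 − c(1−t)) = 1/(1 − 0.616×0.79) = 1/0.51336 ≈ 1.948.
Need ΔY = +€259 million, so ΔG = ΔY/k = (+€259 million) × 0.51336 ≈ +€133 million.
The government should increase government purchases by €133 million.

+€133 million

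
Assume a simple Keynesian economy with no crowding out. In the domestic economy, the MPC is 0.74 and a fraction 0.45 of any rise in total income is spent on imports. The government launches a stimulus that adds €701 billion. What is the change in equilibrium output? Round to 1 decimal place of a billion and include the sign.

Expenditure multiplier = 1/(1 − c + m) = 1/(1 − 0.74 + 0.45) = 1/0.71 ≈ 1.408.
ΔY = k × ΔG = (+€701 billion) / 0.71 ≈ +€987.3 billion.

+€987.3 billion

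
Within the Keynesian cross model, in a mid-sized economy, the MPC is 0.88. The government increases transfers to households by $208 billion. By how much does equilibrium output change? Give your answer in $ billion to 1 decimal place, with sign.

+$1,525.3 billion

The transfer change shifts disposable income by +$208 billion, so first-round consumption changes by c·ΔTR = 0.88 × (+$208 billion) = +$183.04 billion.
Expenditure multiplier = 1/(1 − MPC) = 1/(1 − 0.88) = 1/0.12 ≈ 8.333.
The transfer multiplier is c × k ≈ 7.333, so ΔY = k × (c·ΔTR) = (+$183.04 billion) / 0.12 ≈ +$1,525.3 billion.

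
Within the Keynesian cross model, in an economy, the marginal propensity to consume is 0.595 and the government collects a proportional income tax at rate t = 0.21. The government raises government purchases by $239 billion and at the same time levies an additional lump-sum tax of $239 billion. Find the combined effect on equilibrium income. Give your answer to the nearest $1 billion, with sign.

+$183 billion

Expenditure multiplier = 1/(1 − c(1−t)) = 1/(1 − 0.595×0.79) = 1/0.52995 ≈ 1.887.
ΔG contributes k·ΔG = (+$239 billion) / 0.52995 ≈ +$451 billion.
ΔT of +$239 billion changes first-round spending by −c·ΔT = −$142.205 billion, contributing k·(−c·ΔT) = (−$142.205 billion) / 0.52995 ≈ −$268.3 billion.
Net ΔY = k(ΔG − c·ΔT) = (+$96.795 billion) / 0.52995 ≈ +$183 billion.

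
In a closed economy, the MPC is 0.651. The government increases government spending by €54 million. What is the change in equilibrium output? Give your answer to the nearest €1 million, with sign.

Expenditure multiplier = 1/(1 − MPC) = 1/(1 − 0.651) = 1/0.349 ≈ 2.865.
ΔY = k × ΔG = (+€54 million) / 0.349 ≈ +€155 million.

+€155 million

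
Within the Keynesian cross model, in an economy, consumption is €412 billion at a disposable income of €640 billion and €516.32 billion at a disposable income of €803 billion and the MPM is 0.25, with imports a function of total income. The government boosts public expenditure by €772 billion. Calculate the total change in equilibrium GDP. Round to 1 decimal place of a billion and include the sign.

+€1,265.6 billion

MPC = ΔC/ΔYd = (516.32 − 412)/(803 − 640) = 104.32/163 = 0.64.
Government-spending multiplier = 1/(1 − c + m) = 1/(1 − 0.64 + 0.25) = 1/0.61 ≈ 1.639.
ΔY = k × ΔG = (+€772 billion) / 0.61 ≈ +€1,265.6 billion.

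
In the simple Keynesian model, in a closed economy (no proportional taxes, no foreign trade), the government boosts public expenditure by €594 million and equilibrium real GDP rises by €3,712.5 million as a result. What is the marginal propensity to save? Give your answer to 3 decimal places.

0.160

Implied spending multiplier k = ΔY/ΔG = 3,712.5/594 = 6.25.
Since k = 1/(1 − MPC), MPC = 1 − 1/k = 1 − ΔG/ΔY = 1 − 594/3,712.5 = 0.840.
MPS = 1 − MPC = 0.160.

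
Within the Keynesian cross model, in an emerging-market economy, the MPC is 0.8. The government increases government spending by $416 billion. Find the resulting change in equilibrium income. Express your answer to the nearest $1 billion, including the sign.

+$2,080 billion

Government-spending multiplier = 1/(1 − MPC) = 1/(1 − 0.8) = 1/0.2 = 5.
ΔY = k × ΔG = (+$416 billion) / 0.2 = +$2,080 billion.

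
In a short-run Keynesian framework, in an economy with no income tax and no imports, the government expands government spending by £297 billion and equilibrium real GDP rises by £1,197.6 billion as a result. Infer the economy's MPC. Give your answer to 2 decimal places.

0.75

Implied spending multiplier k = ΔY/ΔG = 1,197.6/297 ≈ 4.0323.
Since k = 1/(1 − MPC), MPC = 1 − 1/k = 1 − ΔG/ΔY = 1 − 297/1,197.6 ≈ 0.75.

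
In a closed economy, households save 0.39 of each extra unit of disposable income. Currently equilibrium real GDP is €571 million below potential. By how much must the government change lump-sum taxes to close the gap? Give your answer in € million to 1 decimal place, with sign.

−€365.1 million

MPC = 1 − MPS = 1 − 0.39 = 0.61.
Spending multiplier = 1/(1 − MPC) = 1/(1 − 0.61) = 1/0.39 ≈ 2.564.
Tax multiplier = −c·k = −0.61/0.39 ≈ −1.564. Need ΔY = +€571 million, so ΔT = ΔY/(−c·k) = −(+€571 million) × 0.39 / 0.61 ≈ −€365.1 million.
The government should cut lump-sum taxes by €365.1 million.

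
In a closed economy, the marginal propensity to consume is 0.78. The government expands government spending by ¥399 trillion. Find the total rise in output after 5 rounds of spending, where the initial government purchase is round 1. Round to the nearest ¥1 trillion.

Round 1 adds ΔG = ¥399 trillion; each later round is MPC = 0.78 times the previous.
After 5 rounds: 399 + 311.22 + 242.7516 + 189.346248 + 147.69007344 = ΔG·(1 − c^5)/(1 − c) = 399 × (1 − 0.2887174368)/0.22 ≈ ¥1,290 trillion.

¥1,290 trillion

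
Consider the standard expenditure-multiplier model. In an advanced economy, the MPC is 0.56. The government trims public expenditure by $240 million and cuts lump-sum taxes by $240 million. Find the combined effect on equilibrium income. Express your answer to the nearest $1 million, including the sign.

−$240 million

Expenditure multiplier = 1/(1 − MPC) = 1/(1 − 0.56) = 1/0.44 ≈ 2.273.
ΔG contributes k·ΔG = (−$240 million) / 0.44 ≈ −$545.5 million.
ΔT of −$240 million changes first-round spending by −c·ΔT = +$134.4 million, contributing k·(−c·ΔT) = (+$134.4 million) / 0.44 ≈ +$305.5 million.
With ΔG = ΔT and no other leakages, the balanced-budget multiplier is 1, so ΔY = ΔG = −$240 million.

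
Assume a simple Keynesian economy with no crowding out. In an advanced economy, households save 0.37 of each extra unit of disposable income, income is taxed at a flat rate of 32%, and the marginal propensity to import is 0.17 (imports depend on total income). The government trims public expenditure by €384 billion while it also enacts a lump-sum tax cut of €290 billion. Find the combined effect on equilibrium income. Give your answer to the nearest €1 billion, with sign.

−€271 billion

MPC = 1 − MPS = 1 − 0.37 = 0.63.
Expenditure multiplier = 1/(1 − c(1−t) + m) = 1/(1 − 0.63×0.68 + 0.17) = 1/0.7416 ≈ 1.348.
ΔG contributes k·ΔG = (−€384 billion) / 0.7416 ≈ −€517.8 billion.
ΔT of −€290 billion changes first-round spending by −c·ΔT = +€182.7 billion, contributing k·(−c·ΔT) = (+€182.7 billion) / 0.7416 ≈ +€246.4 billion.
Net ΔY = k(ΔG − c·ΔT) = (−€201.3 billion) / 0.7416 ≈ −€271 billion.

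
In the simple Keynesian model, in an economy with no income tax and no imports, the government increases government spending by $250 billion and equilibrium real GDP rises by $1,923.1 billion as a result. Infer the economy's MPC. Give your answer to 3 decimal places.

0.870

Implied spending multiplier k = ΔY/ΔG = 1,923.1/250 = 7.6924.
Since k = 1/(1 − MPC), MPC = 1 − 1/k = 1 − ΔG/ΔY = 1 − 250/1,923.1 ≈ 0.870.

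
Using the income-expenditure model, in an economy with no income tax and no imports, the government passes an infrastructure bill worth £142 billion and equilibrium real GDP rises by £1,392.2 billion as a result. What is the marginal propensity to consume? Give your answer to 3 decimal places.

Implied spending multiplier k = ΔY/ΔG = 1,392.2/142 ≈ 9.8042.
Since k = 1/(1 − MPC), MPC = 1 − 1/k = 1 − ΔG/ΔY = 1 − 142/1,392.2 ≈ 0.898.

0.898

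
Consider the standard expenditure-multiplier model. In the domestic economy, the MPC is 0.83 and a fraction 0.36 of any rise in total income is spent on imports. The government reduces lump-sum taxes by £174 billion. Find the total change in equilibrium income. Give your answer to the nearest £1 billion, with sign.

+£272 billion

A lump-sum tax change of −£174 billion shifts disposable income by +£174 billion; first-round consumption changes by −c × ΔT = −0.83 × (−£174 billion) = +£144.42 billion.
Expenditure multiplier = 1/(1 − c + m) = 1/(1 − 0.83 + 0.36) = 1/0.53 ≈ 1.887.
The tax multiplier is −c × k ≈ −1.566, so ΔY = k × (−c·ΔT) = (+£144.42 billion) / 0.53 ≈ +£272 billion.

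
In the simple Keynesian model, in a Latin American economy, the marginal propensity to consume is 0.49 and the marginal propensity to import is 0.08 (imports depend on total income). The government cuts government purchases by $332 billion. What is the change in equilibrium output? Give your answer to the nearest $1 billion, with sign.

Government-spending multiplier = 1/(1 − c + m) = 1/(1 − 0.49 + 0.08) = 1/0.59 ≈ 1.695.
ΔY = k × ΔG = (−$332 billion) / 0.59 ≈ −$563 billion.

−$563 billion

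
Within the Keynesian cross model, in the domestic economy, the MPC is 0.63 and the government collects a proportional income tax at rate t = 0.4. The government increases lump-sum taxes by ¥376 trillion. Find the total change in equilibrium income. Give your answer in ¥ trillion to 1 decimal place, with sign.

A lump-sum tax change of +¥376 trillion shifts disposable income by −¥376 trillion; first-round consumption changes by −c × ΔT = −0.63 × (+¥376 trillion) = −¥236.88 trillion.
Expenditure multiplier = 1/(1 − c(1−t)) = 1/(1 − 0.63×0.6) = 1/0.622 ≈ 1.608.
The tax multiplier is −c × k ≈ −1.013, so ΔY = k × (−c·ΔT) = (−¥236.88 trillion) / 0.622 ≈ −¥380.8 trillion.

−¥380.8 trillion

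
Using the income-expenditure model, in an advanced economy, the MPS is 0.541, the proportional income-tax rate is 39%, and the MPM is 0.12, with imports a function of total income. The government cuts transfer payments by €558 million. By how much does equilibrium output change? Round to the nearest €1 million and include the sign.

MPC = 1 − MPS = 1 − 0.541 = 0.459.
The transfer change shifts disposable income by −€558 million, so first-round consumption changes by c·ΔTR = 0.459 × (−€558 million) = −€256.122 million.
Expenditure multiplier = 1/(1 − c(1−t) + m) = 1/(1 − 0.459×0.61 + 0.12) = 1/0.84001 ≈ 1.19.
The transfer multiplier is c × k ≈ 0.546, so ΔY = k × (c·ΔTR) = (−€256.122 million) / 0.84001 ≈ −€305 million.

−€305 million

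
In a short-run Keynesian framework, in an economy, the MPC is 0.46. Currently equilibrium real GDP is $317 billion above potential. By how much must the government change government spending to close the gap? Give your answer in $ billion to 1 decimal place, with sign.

Spending multiplier = 1/(1 − MPC) = 1/(1 − 0.46) = 1/0.54 ≈ 1.852.
Need ΔY = −$317 billion, so ΔG = ΔY/k = (−$317 billion) × 0.54 ≈ −$171.2 billion.
The government should cut government spending by $171.2 billion.

−$171.2 billion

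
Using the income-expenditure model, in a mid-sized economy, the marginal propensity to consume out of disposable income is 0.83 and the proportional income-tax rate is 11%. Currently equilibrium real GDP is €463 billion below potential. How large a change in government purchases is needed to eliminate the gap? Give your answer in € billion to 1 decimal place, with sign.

+€121.0 billion

Spending multiplier = 1/(1 − c(1−t)) = 1/(1 − 0.83×0.89) = 1/0.2613 ≈ 3.827.
Need ΔY = +€463 billion, so ΔG = ΔY/k = (+€463 billion) × 0.2613 ≈ +€121 billion.
The government should increase government purchases by €121 billion.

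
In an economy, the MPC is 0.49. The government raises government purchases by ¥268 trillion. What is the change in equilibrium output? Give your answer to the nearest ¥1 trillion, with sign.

Expenditure multiplier = 1/(1 − MPC) = 1/(1 − 0.49) = 1/0.51 ≈ 1.961.
ΔY = k × ΔG = (+¥268 trillion) / 0.51 ≈ +¥525 trillion.

+¥525 trillion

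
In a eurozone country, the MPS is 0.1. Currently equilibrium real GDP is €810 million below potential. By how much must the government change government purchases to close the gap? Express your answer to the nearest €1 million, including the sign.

+€81 million

MPC = 1 − MPS = 1 − 0.1 = 0.9.
Spending multiplier = 1/(1 − MPC) = 1/(1 − 0.9) = 1/0.1 = 10.
Need ΔY = +€810 million, so ΔG = ΔY/k = (+€810 million) × 0.1 = +€81 million.
The government should increase government purchases by €81 million.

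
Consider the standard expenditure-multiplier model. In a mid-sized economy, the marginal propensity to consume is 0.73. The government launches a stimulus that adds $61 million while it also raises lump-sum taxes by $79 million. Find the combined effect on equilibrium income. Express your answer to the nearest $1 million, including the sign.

Expenditure multiplier = 1/(1 − MPC) = 1/(1 − 0.73) = 1/0.27 ≈ 3.704.
ΔG contributes k·ΔG = (+$61 million) / 0.27 ≈ +$225.9 million.
ΔT of +$79 million changes first-round spending by −c·ΔT = −$57.67 million, contributing k·(−c·ΔT) = (−$57.67 million) / 0.27 ≈ −$213.6 million.
Net ΔY = k(ΔG − c·ΔT) = (+$3.33 million) / 0.27 ≈ +$12 million.

+$12 million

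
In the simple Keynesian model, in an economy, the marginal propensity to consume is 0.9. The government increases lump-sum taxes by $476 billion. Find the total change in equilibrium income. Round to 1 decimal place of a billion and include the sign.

−$4,284.0 billion

A lump-sum tax change of +$476 billion shifts disposable income by −$476 billion; first-round consumption changes by −c × ΔT = −0.9 × (+$476 billion) = −$428.4 billion.
Expenditure multiplier = 1/(1 − MPC) = 1/(1 − 0.9) = 1/0.1 = 10.
The tax multiplier is −c × k = −9, so ΔY = k × (−c·ΔT) = (−$428.4 billion) / 0.1 = −$4,284 billion.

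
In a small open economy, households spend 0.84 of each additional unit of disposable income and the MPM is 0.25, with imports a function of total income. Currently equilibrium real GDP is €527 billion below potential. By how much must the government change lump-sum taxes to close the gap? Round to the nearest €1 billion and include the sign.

−€257 billion

Spending multiplier = 1/(1 − c + m) = 1/(1 − 0.84 + 0.25) = 1/0.41 ≈ 2.439.
Tax multiplier = −c·k = −0.84/0.41 ≈ −2.049. Need ΔY = +€527 billion, so ΔT = ΔY/(−c·k) = −(+€527 billion) × 0.41 / 0.84 ≈ −€257 billion.
The government should cut lump-sum taxes by €257 billion.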